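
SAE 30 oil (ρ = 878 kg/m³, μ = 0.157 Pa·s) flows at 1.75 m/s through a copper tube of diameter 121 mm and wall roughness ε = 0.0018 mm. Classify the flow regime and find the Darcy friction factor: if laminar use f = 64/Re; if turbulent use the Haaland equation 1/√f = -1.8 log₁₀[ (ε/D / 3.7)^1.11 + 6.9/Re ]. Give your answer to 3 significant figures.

Re = ρVD/μ = 878·1.75·0.121/0.157 = 1184.
Re < 2300 → laminar, so f = 64/Re = 0.05405 (roughness is irrelevant in laminar flow).

f ≈ 0.0540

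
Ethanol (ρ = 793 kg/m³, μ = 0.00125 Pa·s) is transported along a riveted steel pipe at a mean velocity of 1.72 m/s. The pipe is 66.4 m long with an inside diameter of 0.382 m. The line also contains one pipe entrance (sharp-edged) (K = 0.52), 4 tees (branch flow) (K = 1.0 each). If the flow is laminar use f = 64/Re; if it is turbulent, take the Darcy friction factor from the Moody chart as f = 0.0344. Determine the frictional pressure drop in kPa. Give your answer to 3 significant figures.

ΔP ≈ 12.3 kPa

Reynolds number Re = ρVD/μ = 793 · 1.72 · 0.382 / 0.00125 = 4.168e+05.
Re > 4000 → turbulent; use the Moody-chart value f = 0.0344.
Total minor-loss coefficient ΣK = 1·0.52 + 4·1 = 4.52.
ΔP = [f·L/D + ΣK]·(ρV²/2) = [0.0344·66.4/0.382 + 4.52]·(793·1.72²/2) = [5.979 + 4.52]·1173 = 1.232e+04 Pa.
ΔP = 1.232e+04 Pa = 12.3 kPa.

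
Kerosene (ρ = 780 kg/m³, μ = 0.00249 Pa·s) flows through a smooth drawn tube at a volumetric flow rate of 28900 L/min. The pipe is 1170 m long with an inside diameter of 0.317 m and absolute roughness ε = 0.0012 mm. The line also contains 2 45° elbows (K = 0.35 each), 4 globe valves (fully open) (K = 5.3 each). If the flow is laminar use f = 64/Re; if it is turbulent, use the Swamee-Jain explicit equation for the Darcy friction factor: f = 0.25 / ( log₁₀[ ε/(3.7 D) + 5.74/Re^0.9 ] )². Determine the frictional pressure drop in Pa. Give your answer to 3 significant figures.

ΔP ≈ 1.00×10^6 Pa

Q = 28900 L/min = 28900/60000 = 0.4817 m³/s.
Cross-sectional area A = πD²/4 = π(0.317)²/4 = 0.07892 m²; mean velocity V = Q/A = 0.4817/0.07892 = 6.103 m/s.
Reynolds number Re = ρVD/μ = 780 · 6.103 · 0.317 / 0.00249 = 6.06e+05.
Re > 4000 → turbulent. Relative roughness ε/D = 1.2e-06/0.317 = 3.79e-06. Swamee-Jain: f = 0.25/(log₁₀[3.79e-06/3.7 + 5.74/6.06e+05^0.9])² = 0.25/(log₁₀[1.02e-06 + 3.59e-05])² = 0.25/(-4.433)² = 0.01272.
Total minor-loss coefficient ΣK = 2·0.35 + 4·5.3 = 21.9.
ΔP = [f·L/D + ΣK]·(ρV²/2) = [0.01272·1170/0.317 + 21.9]·(780·6.103²/2) = [46.95 + 21.9]·1.453e+04 = 1e+06 Pa.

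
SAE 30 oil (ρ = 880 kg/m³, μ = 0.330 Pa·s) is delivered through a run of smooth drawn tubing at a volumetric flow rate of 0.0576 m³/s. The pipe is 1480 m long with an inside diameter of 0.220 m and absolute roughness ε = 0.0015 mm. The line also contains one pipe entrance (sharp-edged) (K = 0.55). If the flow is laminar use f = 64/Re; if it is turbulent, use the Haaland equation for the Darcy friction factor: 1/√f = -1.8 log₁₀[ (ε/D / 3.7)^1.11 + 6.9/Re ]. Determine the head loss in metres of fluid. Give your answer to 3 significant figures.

h_f ≈ 56.7 m

Cross-sectional area A = πD²/4 = π(0.22)²/4 = 0.03801 m²; mean velocity V = Q/A = 0.0576/0.03801 = 1.515 m/s.
Reynolds number Re = ρVD/μ = 880 · 1.515 · 0.22 / 0.33 = 889.
Re < 2300 → laminar flow, so f = 64/Re = 64/889 = 0.07199 (the turbulent correlation is not needed).
Total minor-loss coefficient ΣK = 1·0.55 = 0.55.
ΔP = [f·L/D + ΣK]·(ρV²/2) = [0.07199·1480/0.22 + 0.55]·(880·1.515²/2) = [484.3 + 0.55]·1010 = 4.898e+05 Pa.
Head loss h_f = ΔP/(ρg) = 4.898e+05/(880·9.81) = 56.7 m.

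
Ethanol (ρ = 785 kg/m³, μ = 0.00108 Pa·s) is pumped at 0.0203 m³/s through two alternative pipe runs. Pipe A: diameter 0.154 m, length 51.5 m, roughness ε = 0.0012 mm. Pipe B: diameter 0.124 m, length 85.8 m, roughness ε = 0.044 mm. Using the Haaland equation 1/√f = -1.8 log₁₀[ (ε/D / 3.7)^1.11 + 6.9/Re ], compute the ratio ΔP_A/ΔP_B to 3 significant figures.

ΔP_A/ΔP_B ≈ 0.189

Pipe A: V = Q/A = 0.0203/0.01863 = 1.09 m/s; Re = 1.22e+05; ε/D = 7.79e-06; Haaland → f = 0.01714; ΔP_A = f(L/D)(ρV²/2) = 2672 Pa.
Pipe B: V = Q/A = 0.0203/0.01208 = 1.681 m/s; Re = 1.515e+05; ε/D = 0.000355; Haaland → f = 0.0184; ΔP_B = f(L/D)(ρV²/2) = 1.412e+04 Pa.
ΔP_A/ΔP_B = 2672/1.412e+04 = 0.189.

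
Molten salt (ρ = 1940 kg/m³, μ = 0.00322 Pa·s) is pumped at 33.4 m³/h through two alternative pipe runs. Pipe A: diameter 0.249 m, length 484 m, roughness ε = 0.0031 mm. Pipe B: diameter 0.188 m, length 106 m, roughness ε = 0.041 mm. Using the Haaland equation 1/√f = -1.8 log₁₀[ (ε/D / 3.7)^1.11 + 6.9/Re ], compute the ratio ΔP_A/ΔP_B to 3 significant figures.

Pipe A: V = Q/A = 0.009278/0.0487 = 0.1905 m/s; Re = 2.858e+04; ε/D = 1.24e-05; Haaland → f = 0.02361; ΔP_A = f(L/D)(ρV²/2) = 1616 Pa.
Pipe B: V = Q/A = 0.009278/0.02776 = 0.3342 m/s; Re = 3.786e+04; ε/D = 0.000218; Haaland → f = 0.02262; ΔP_B = f(L/D)(ρV²/2) = 1382 Pa.
ΔP_A/ΔP_B = 1616/1382 = 1.17.

ΔP_A/ΔP_B ≈ 1.17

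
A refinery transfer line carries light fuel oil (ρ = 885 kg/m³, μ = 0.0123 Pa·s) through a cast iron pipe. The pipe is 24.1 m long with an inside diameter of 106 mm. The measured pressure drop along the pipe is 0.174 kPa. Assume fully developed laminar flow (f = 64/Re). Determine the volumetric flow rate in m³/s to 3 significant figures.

For laminar flow, f = 64/Re with Re = ρVD/μ, so Darcy-Weisbach reduces to ΔP = 32μLV/D². Solving for V: V = ΔP·D²/(32μL) = 174·(0.106)²/(32·0.0123·24.1) = 0.2061 m/s.
Check: Re = ρVD/μ = 885·0.2061·0.106/0.0123 = 1572 < 2300, so the laminar assumption holds.
Q = V·A = 0.2061·(π/4·0.106²) = 0.001819 m³/s = 0.00182 m³/s.

Q ≈ 0.00182 m³/s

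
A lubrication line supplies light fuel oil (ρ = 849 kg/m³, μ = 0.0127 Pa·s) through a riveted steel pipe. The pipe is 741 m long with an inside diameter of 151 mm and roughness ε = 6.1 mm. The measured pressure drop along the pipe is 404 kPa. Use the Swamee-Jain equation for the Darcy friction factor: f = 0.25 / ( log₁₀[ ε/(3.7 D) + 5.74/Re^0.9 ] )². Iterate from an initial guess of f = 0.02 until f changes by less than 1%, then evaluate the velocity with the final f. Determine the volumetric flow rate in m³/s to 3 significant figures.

Rearranging Darcy-Weisbach: V = √(2·ΔP·D/(f·L·ρ)). With ε/D = 0.0061/0.151 = 0.0404, iterate starting from f = 0.02:
  f = 0.02 → V = √(2·4.04e+05·0.151/(0.02·741·849)) = 3.114 m/s; Re = ρVD/μ = 3.143e+04; f → 0.0663
  f = 0.0663 → V = 1.71 m/s; Re = 1.726e+04; f → 0.06725
  f = 0.06725 → V = 1.698 m/s; Re = 1.714e+04; f → 0.06726
Converged (Δf/f < 1%). With the final f = 0.06726: V = √(2·4.04e+05·0.151/(0.06726·741·849)) = 1.698 m/s.
Q = V·A = 1.698·(π/4·0.151²) = 0.03041 m³/s = 0.0304 m³/s.

Q ≈ 0.0304 m³/s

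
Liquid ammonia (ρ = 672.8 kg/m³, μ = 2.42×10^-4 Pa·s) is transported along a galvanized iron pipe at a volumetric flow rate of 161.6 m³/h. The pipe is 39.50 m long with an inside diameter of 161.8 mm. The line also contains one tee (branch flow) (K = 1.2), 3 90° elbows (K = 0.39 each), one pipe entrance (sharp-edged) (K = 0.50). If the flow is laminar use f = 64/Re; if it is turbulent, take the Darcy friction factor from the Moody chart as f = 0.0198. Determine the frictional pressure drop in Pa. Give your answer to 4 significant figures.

ΔP ≈ 12350 Pa

Q = 161.6 m³/h = 161.6/3600 = 0.04489 m³/s.
Cross-sectional area A = πD²/4 = π(0.1618)²/4 = 0.02056 m²; mean velocity V = Q/A = 0.04489/0.02056 = 2.183 m/s.
Reynolds number Re = ρVD/μ = 672.8 · 2.183 · 0.1618 / 0.000242 = 9.821e+05.
Re > 4000 → turbulent; use the Moody-chart value f = 0.0198.
Total minor-loss coefficient ΣK = 1·1.2 + 3·0.39 + 1·0.5 = 2.87.
ΔP = [f·L/D + ΣK]·(ρV²/2) = [0.0198·39.5/0.1618 + 2.87]·(672.8·2.183²/2) = [4.834 + 2.87]·1603 = 1.235e+04 Pa.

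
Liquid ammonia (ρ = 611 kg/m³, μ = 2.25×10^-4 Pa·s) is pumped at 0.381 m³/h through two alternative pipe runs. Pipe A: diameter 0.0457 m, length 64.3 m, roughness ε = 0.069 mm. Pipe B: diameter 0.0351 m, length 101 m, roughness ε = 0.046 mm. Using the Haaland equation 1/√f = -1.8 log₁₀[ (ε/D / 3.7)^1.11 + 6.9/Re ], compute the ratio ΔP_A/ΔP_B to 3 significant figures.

Pipe A: V = Q/A = 0.0001058/0.00164 = 0.06452 m/s; Re = 8007; ε/D = 0.00151; Haaland → f = 0.03463; ΔP_A = f(L/D)(ρV²/2) = 61.97 Pa.
Pipe B: V = Q/A = 0.0001058/0.0009676 = 0.1094 m/s; Re = 1.043e+04; ε/D = 0.00131; Haaland → f = 0.03229; ΔP_B = f(L/D)(ρV²/2) = 339.6 Pa.
ΔP_A/ΔP_B = 61.97/339.6 = 0.183.

ΔP_A/ΔP_B ≈ 0.183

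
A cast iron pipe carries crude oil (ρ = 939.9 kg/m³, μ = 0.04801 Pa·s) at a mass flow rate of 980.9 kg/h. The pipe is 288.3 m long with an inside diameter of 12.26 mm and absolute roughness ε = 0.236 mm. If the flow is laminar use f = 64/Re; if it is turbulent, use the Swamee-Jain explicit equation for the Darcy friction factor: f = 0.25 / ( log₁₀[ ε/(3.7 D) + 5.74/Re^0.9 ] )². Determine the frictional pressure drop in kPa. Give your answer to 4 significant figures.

ṁ = 980.9 kg/h = 980.9/3600 = 0.2725 kg/s.
A = πD²/4 = π(0.01226)²/4 = 0.0001181 m²; mean velocity V = ṁ/(ρA) = 0.2725/(939.9 · 0.0001181) = 2.456 m/s.
Reynolds number Re = ρVD/μ = 939.9 · 2.456 · 0.01226 / 0.048 = 589.4.
Re < 2300 → laminar flow, so f = 64/Re = 64/589.4 = 0.1086 (the turbulent correlation is not needed).
Darcy-Weisbach: ΔP = f(L/D)(ρV²/2) = 0.1086·(288.3/0.01226)·(939.9·2.456²/2) = 0.1086·2.352e+04·2834 = 7.236e+06 Pa.
ΔP = 7.236e+06 Pa = 7236 kPa.

ΔP ≈ 7236 kPa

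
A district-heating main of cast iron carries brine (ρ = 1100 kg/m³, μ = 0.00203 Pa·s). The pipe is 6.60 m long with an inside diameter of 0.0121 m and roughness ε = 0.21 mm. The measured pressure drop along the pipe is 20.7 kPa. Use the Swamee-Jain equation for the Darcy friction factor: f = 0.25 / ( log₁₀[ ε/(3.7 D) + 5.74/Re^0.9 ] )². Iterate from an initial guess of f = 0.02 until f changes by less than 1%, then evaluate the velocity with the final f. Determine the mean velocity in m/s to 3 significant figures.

Rearranging Darcy-Weisbach: V = √(2·ΔP·D/(f·L·ρ)). With ε/D = 0.00021/0.0121 = 0.0174, iterate starting from f = 0.02:
  f = 0.02 → V = √(2·2.07e+04·0.0121/(0.02·6.6·1100)) = 1.857 m/s; Re = ρVD/μ = 1.218e+04; f → 0.0503
  f = 0.0503 → V = 1.171 m/s; Re = 7679; f → 0.05233
  f = 0.05233 → V = 1.148 m/s; Re = 7529; f → 0.05243
Converged (Δf/f < 1%). With the final f = 0.05243: V = √(2·2.07e+04·0.0121/(0.05243·6.6·1100)) = 1.147 m/s.

V ≈ 1.15 m/s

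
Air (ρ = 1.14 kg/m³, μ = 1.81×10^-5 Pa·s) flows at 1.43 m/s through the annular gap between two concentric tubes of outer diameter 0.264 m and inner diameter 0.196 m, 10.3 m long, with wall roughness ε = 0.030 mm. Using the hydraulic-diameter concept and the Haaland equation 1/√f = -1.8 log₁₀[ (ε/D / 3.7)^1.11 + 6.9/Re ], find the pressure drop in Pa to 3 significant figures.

Hydraulic diameter D_h = 4A/P = D_o - D_i = 0.264 - 0.196 = 0.068 m.
Re = ρVD_h/μ = 1.14·1.43·0.068/1.81e-05 = 6125.
ε/D_h = 3e-05/0.068 = 0.000441; Haaland gives 1/√f = -1.8 log₁₀[4.41e-05+0.00113] = 5.277, so f = 0.03591.
ΔP = f(L/D_h)(ρV²/2) = 0.03591·10.3/0.068·1.166 = 6.341 Pa.

ΔP ≈ 6.34 Pa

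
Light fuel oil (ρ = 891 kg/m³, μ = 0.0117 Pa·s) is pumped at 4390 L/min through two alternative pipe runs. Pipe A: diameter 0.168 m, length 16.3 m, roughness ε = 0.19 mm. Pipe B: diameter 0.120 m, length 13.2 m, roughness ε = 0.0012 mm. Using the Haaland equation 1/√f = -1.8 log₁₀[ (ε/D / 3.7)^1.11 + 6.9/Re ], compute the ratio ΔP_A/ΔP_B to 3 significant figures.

Pipe A: V = Q/A = 0.07317/0.02217 = 3.301 m/s; Re = 4.223e+04; ε/D = 0.00113; Haaland → f = 0.02464; ΔP_A = f(L/D)(ρV²/2) = 1.16e+04 Pa.
Pipe B: V = Q/A = 0.07317/0.01131 = 6.469 m/s; Re = 5.912e+04; ε/D = 1e-05; Haaland → f = 0.01998; ΔP_B = f(L/D)(ρV²/2) = 4.098e+04 Pa.
ΔP_A/ΔP_B = 1.16e+04/4.098e+04 = 0.283.

ΔP_A/ΔP_B ≈ 0.283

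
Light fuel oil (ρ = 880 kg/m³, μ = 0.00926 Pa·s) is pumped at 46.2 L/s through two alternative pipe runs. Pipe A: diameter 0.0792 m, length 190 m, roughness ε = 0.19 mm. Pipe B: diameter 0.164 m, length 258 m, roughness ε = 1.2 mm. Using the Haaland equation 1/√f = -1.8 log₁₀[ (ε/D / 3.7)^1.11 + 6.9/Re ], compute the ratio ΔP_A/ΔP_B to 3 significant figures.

ΔP_A/ΔP_B ≈ 20.5

Pipe A: V = Q/A = 0.0462/0.004927 = 9.378 m/s; Re = 7.058e+04; ε/D = 0.0024; Haaland → f = 0.02651; ΔP_A = f(L/D)(ρV²/2) = 2.46e+06 Pa.
Pipe B: V = Q/A = 0.0462/0.02112 = 2.187 m/s; Re = 3.409e+04; ε/D = 0.00732; Haaland → f = 0.03617; ΔP_B = f(L/D)(ρV²/2) = 1.198e+05 Pa.
ΔP_A/ΔP_B = 2.46e+06/1.198e+05 = 20.5.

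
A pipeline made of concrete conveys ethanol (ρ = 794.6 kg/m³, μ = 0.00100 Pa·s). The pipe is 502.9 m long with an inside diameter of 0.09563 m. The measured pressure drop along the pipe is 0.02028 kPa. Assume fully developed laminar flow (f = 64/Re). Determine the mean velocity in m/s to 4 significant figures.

For laminar flow, f = 64/Re with Re = ρVD/μ, so Darcy-Weisbach reduces to ΔP = 32μLV/D². Solving for V: V = ΔP·D²/(32μL) = 20.28·(0.09563)²/(32·0.001·502.9) = 0.01152 m/s.
Check: Re = ρVD/μ = 794.6·0.01152·0.09563/0.001 = 875.7 < 2300, so the laminar assumption holds.

V ≈ 0.01152 m/s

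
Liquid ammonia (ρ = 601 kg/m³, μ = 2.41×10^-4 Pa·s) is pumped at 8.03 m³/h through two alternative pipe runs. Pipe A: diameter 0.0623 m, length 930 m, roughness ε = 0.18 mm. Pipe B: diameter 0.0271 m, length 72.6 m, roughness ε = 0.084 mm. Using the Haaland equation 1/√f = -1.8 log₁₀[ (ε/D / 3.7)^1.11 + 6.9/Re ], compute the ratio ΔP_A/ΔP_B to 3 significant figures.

ΔP_A/ΔP_B ≈ 0.200

Pipe A: V = Q/A = 0.002231/0.003048 = 0.7317 m/s; Re = 1.137e+05; ε/D = 0.00289; Haaland → f = 0.027; ΔP_A = f(L/D)(ρV²/2) = 6.486e+04 Pa.
Pipe B: V = Q/A = 0.002231/0.0005768 = 3.867 m/s; Re = 2.613e+05; ε/D = 0.0031; Haaland → f = 0.02691; ΔP_B = f(L/D)(ρV²/2) = 3.24e+05 Pa.
ΔP_A/ΔP_B = 6.486e+04/3.24e+05 = 0.200.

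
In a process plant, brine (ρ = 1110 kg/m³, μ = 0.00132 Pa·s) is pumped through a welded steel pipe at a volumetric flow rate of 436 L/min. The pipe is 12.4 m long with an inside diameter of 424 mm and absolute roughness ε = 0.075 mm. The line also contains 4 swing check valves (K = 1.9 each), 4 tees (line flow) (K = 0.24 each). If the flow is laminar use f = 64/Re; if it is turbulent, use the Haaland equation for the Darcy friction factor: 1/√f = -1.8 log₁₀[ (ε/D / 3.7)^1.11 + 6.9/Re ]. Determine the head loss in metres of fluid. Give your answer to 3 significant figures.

h_f ≈ 0.00126 m

Q = 436 L/min = 436/60000 = 0.007267 m³/s.
Cross-sectional area A = πD²/4 = π(0.424)²/4 = 0.1412 m²; mean velocity V = Q/A = 0.007267/0.1412 = 0.05147 m/s.
Reynolds number Re = ρVD/μ = 1110 · 0.05147 · 0.424 / 0.00132 = 1.835e+04.
Re > 4000 → turbulent. Relative roughness ε/D = 7.5e-05/0.424 = 0.000177. Haaland: 1/√f = -1.8 log₁₀[(0.000177/3.7)^1.11 + 6.9/1.835e+04] = -1.8 log₁₀[1.6e-05 + 0.000376] = 6.132, so f = 0.02659.
Total minor-loss coefficient ΣK = 4·1.9 + 4·0.24 = 8.56.
ΔP = [f·L/D + ΣK]·(ρV²/2) = [0.02659·12.4/0.424 + 8.56]·(1110·0.05147²/2) = [0.7778 + 8.56]·1.47 = 13.73 Pa.
Head loss h_f = ΔP/(ρg) = 13.73/(1110·9.81) = 0.00126 m.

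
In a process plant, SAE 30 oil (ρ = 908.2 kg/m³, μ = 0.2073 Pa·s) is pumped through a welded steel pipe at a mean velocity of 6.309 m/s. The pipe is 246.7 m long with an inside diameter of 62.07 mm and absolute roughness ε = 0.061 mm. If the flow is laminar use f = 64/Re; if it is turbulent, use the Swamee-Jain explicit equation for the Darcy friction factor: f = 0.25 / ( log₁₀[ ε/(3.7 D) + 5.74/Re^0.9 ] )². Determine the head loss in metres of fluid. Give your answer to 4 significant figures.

Reynolds number Re = ρVD/μ = 908.2 · 6.309 · 0.06207 / 0.207 = 1716.
Re < 2300 → laminar flow, so f = 64/Re = 64/1716 = 0.0373 (the turbulent correlation is not needed).
Darcy-Weisbach: ΔP = f(L/D)(ρV²/2) = 0.0373·(246.7/0.06207)·(908.2·6.309²/2) = 0.0373·3975·1.807e+04 = 2.68e+06 Pa.
Head loss h_f = ΔP/(ρg) = 2.68e+06/(908.2·9.81) = 300.8 m.

h_f ≈ 300.8 m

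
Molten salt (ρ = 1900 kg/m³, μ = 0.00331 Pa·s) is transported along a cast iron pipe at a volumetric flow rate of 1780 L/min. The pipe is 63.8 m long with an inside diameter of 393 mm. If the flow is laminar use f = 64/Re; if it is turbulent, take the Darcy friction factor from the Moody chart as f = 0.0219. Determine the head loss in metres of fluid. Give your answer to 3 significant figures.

h_f ≈ 0.0108 m

Q = 1780 L/min = 1780/60000 = 0.02967 m³/s.
Cross-sectional area A = πD²/4 = π(0.393)²/4 = 0.1213 m²; mean velocity V = Q/A = 0.02967/0.1213 = 0.2446 m/s.
Reynolds number Re = ρVD/μ = 1900 · 0.2446 · 0.393 / 0.00331 = 5.517e+04.
Re > 4000 → turbulent; use the Moody-chart value f = 0.0219.
Darcy-Weisbach: ΔP = f(L/D)(ρV²/2) = 0.0219·(63.8/0.393)·(1900·0.2446²/2) = 0.0219·162.3·56.82 = 202 Pa.
Head loss h_f = ΔP/(ρg) = 202/(1900·9.81) = 0.0108 m.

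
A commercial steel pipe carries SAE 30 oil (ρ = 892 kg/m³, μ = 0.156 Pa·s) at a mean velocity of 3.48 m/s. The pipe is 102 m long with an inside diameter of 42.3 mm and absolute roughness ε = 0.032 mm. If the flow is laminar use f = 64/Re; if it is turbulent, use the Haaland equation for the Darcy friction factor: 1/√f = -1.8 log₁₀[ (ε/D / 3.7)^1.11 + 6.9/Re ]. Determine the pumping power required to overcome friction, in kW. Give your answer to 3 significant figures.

Reynolds number Re = ρVD/μ = 892 · 3.48 · 0.0423 / 0.156 = 841.7.
Re < 2300 → laminar flow, so f = 64/Re = 64/841.7 = 0.07604 (the turbulent correlation is not needed).
Darcy-Weisbach: ΔP = f(L/D)(ρV²/2) = 0.07604·(102/0.0423)·(892·3.48²/2) = 0.07604·2411·5401 = 9.903e+05 Pa.
Q = V·A = 3.48·0.001405 = 0.00489 m³/s.
Pumping power P = QΔP = 0.00489·9.903e+05 = 4843 W = 4.84 kW.

P ≈ 4.84 kW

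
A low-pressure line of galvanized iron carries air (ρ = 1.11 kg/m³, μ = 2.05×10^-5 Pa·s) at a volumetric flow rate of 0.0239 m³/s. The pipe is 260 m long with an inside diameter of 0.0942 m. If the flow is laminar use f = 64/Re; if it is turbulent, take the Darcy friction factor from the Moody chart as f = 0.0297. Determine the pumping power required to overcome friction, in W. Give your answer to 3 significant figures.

Cross-sectional area A = πD²/4 = π(0.0942)²/4 = 0.006969 m²; mean velocity V = Q/A = 0.0239/0.006969 = 3.429 m/s.
Reynolds number Re = ρVD/μ = 1.11 · 3.429 · 0.0942 / 2.05e-05 = 1.749e+04.
Re > 4000 → turbulent; use the Moody-chart value f = 0.0297.
Darcy-Weisbach: ΔP = f(L/D)(ρV²/2) = 0.0297·(260/0.0942)·(1.11·3.429²/2) = 0.0297·2760·6.527 = 535 Pa.
Pumping power P = QΔP = 0.0239·535 = 12.79 W = 12.8 W.

P ≈ 12.8 W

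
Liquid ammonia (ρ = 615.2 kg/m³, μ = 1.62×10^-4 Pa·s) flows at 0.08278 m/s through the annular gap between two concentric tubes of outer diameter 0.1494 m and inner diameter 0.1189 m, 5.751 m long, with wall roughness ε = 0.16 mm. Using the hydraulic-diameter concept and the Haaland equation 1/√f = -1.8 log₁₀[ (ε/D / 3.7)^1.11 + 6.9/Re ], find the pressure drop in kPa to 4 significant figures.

ΔP ≈ 0.01509 kPa

Hydraulic diameter D_h = 4A/P = D_o - D_i = 0.1494 - 0.1189 = 0.0305 m.
Re = ρVD_h/μ = 615.2·0.08278·0.0305/0.000162 = 9588.
ε/D_h = 0.00016/0.0305 = 0.00525; Haaland gives 1/√f = -1.8 log₁₀[0.000689+0.00072] = 5.132, so f = 0.03797.
ΔP = f(L/D_h)(ρV²/2) = 0.03797·5.751/0.0305·2.108 = 15.09 Pa.
ΔP = 0.01509 kPa.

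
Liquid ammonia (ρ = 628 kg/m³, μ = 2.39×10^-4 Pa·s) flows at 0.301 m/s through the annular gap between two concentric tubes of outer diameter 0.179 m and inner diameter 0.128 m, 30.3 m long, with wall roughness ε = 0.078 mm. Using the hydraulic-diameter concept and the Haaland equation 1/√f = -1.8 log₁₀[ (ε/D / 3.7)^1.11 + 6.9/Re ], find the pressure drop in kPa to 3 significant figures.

ΔP ≈ 0.436 kPa

Hydraulic diameter D_h = 4A/P = D_o - D_i = 0.179 - 0.128 = 0.051 m.
Re = ρVD_h/μ = 628·0.301·0.051/0.000239 = 4.034e+04.
ε/D_h = 7.8e-05/0.051 = 0.00153; Haaland gives 1/√f = -1.8 log₁₀[0.000175+0.000171] = 6.229, so f = 0.02578.
ΔP = f(L/D_h)(ρV²/2) = 0.02578·30.3/0.051·28.45 = 435.7 Pa.
ΔP = 0.436 kPa.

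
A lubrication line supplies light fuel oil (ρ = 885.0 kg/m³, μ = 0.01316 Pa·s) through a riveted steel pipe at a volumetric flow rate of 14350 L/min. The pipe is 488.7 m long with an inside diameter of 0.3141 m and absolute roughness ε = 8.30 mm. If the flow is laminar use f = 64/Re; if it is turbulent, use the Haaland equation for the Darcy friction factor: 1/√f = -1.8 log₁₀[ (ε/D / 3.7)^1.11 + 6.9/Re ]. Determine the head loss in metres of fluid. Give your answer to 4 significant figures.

h_f ≈ 41.47 m

Q = 14350 L/min = 14350/60000 = 0.2392 m³/s.
Cross-sectional area A = πD²/4 = π(0.3141)²/4 = 0.07749 m²; mean velocity V = Q/A = 0.2392/0.07749 = 3.087 m/s.
Reynolds number Re = ρVD/μ = 885 · 3.087 · 0.3141 / 0.0132 = 6.52e+04.
Re > 4000 → turbulent. Relative roughness ε/D = 0.0083/0.3141 = 0.0264. Haaland: 1/√f = -1.8 log₁₀[(0.0264/3.7)^1.11 + 6.9/6.52e+04] = -1.8 log₁₀[0.00415 + 0.000106] = 4.268, so f = 0.05489.
Darcy-Weisbach: ΔP = f(L/D)(ρV²/2) = 0.05489·(488.7/0.3141)·(885·3.087²/2) = 0.05489·1556·4216 = 3.6e+05 Pa.
Head loss h_f = ΔP/(ρg) = 3.6e+05/(885·9.81) = 41.47 m.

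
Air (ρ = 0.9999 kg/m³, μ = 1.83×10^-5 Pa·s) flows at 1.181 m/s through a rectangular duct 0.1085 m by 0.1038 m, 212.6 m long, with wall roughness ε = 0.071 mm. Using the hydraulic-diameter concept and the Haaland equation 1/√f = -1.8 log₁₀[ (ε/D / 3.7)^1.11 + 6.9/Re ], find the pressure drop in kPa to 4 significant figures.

Hydraulic diameter D_h = 4A/P = 4·(0.1085·0.1038)/(2·(0.1085+0.1038)) = 0.04505/0.4246 = 0.1061 m.
Re = ρVD_h/μ = 0.9999·1.181·0.1061/1.83e-05 = 6846.
ε/D_h = 7.1e-05/0.1061 = 0.000669; Haaland gives 1/√f = -1.8 log₁₀[7.01e-05+0.00101] = 5.341, so f = 0.03505.
ΔP = f(L/D_h)(ρV²/2) = 0.03505·212.6/0.1061·0.6973 = 48.98 Pa.
ΔP = 0.04898 kPa.

ΔP ≈ 0.04898 kPa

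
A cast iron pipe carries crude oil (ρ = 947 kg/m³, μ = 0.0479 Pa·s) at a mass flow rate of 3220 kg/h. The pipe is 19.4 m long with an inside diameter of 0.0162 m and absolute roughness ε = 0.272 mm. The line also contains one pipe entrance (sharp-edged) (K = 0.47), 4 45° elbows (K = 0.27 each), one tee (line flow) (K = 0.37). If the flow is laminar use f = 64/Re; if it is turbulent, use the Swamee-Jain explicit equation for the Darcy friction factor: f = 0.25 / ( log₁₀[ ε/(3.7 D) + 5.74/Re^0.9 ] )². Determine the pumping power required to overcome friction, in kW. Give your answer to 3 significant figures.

ṁ = 3220 kg/h = 3220/3600 = 0.8944 kg/s.
A = πD²/4 = π(0.0162)²/4 = 0.0002061 m²; mean velocity V = ṁ/(ρA) = 0.8944/(947 · 0.0002061) = 4.582 m/s.
Reynolds number Re = ρVD/μ = 947 · 4.582 · 0.0162 / 0.0479 = 1468.
Re < 2300 → laminar flow, so f = 64/Re = 64/1468 = 0.04361 (the turbulent correlation is not needed).
Total minor-loss coefficient ΣK = 1·0.47 + 4·0.27 + 1·0.37 = 1.92.
ΔP = [f·L/D + ΣK]·(ρV²/2) = [0.04361·19.4/0.0162 + 1.92]·(947·4.582²/2) = [52.22 + 1.92]·9942 = 5.383e+05 Pa.
Q = ṁ/ρ = 0.8944/947 = 0.0009445 m³/s.
Pumping power P = QΔP = 0.0009445·5.383e+05 = 508.4 W = 0.508 kW.

P ≈ 0.508 kW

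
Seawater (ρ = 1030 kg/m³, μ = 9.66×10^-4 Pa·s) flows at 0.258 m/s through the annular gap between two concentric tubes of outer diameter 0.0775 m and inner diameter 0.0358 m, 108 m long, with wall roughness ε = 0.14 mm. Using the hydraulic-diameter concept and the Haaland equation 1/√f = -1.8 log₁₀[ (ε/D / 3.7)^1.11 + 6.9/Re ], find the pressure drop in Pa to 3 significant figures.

Hydraulic diameter D_h = 4A/P = D_o - D_i = 0.0775 - 0.0358 = 0.0417 m.
Re = ρVD_h/μ = 1030·0.258·0.0417/0.000966 = 1.147e+04.
ε/D_h = 0.00014/0.0417 = 0.00336; Haaland gives 1/√f = -1.8 log₁₀[0.00042+0.000601] = 5.383, so f = 0.0345.
ΔP = f(L/D_h)(ρV²/2) = 0.0345·108/0.0417·34.28 = 3063 Pa.

ΔP ≈ 3060 Pa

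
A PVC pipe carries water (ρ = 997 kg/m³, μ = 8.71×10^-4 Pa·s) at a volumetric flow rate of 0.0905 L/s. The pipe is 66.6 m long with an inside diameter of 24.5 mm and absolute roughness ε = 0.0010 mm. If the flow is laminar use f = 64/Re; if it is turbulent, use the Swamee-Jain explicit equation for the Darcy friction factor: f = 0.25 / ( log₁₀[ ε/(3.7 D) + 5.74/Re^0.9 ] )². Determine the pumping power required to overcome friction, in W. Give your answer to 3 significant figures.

Q = 0.0905 L/s = 0.0905/1000 = 9.05e-05 m³/s.
Cross-sectional area A = πD²/4 = π(0.0245)²/4 = 0.0004714 m²; mean velocity V = Q/A = 9.05e-05/0.0004714 = 0.192 m/s.
Reynolds number Re = ρVD/μ = 997 · 0.192 · 0.0245 / 0.000871 = 5384.
Re > 4000 → turbulent. Relative roughness ε/D = 1e-06/0.0245 = 4.08e-05. Swamee-Jain: f = 0.25/(log₁₀[4.08e-05/3.7 + 5.74/5384^0.9])² = 0.25/(log₁₀[1.1e-05 + 0.00252])² = 0.25/(-2.597)² = 0.03706.
Darcy-Weisbach: ΔP = f(L/D)(ρV²/2) = 0.03706·(66.6/0.0245)·(997·0.192²/2) = 0.03706·2718·18.37 = 1851 Pa.
Pumping power P = QΔP = 9.05e-05·1851 = 0.1675 W = 0.168 W.

P ≈ 0.168 W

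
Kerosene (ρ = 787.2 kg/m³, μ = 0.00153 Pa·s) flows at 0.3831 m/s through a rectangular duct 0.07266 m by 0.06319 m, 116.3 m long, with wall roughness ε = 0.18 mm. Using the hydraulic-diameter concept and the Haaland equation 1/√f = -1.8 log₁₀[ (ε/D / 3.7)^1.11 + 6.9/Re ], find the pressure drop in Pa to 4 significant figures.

Hydraulic diameter D_h = 4A/P = 4·(0.07266·0.06319)/(2·(0.07266+0.06319)) = 0.01837/0.2717 = 0.06759 m.
Re = ρVD_h/μ = 787.2·0.3831·0.06759/0.00153 = 1.332e+04.
ε/D_h = 0.00018/0.06759 = 0.00266; Haaland gives 1/√f = -1.8 log₁₀[0.000325+0.000518] = 5.534, so f = 0.03265.
ΔP = f(L/D_h)(ρV²/2) = 0.03265·116.3/0.06759·57.77 = 3245 Pa.

ΔP ≈ 3245 Pa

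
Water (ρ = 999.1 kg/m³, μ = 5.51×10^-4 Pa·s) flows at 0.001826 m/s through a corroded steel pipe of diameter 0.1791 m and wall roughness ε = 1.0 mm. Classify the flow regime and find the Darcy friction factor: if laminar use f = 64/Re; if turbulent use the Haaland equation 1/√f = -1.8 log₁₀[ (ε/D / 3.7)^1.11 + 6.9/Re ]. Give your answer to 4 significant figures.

Re = ρVD/μ = 999.1·0.001826·0.1791/0.000551 = 593.
Re < 2300 → laminar, so f = 64/Re = 0.1079 (roughness is irrelevant in laminar flow).

f ≈ 0.1079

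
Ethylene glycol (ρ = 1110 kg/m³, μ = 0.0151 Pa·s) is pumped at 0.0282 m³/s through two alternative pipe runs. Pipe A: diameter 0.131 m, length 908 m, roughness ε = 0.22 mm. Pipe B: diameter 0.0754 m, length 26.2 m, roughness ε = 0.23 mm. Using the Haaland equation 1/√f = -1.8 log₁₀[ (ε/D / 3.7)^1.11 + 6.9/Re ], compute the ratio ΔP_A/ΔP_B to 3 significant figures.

ΔP_A/ΔP_B ≈ 2.15

Pipe A: V = Q/A = 0.0282/0.01348 = 2.092 m/s; Re = 2.015e+04; ε/D = 0.00168; Haaland → f = 0.02887; ΔP_A = f(L/D)(ρV²/2) = 4.861e+05 Pa.
Pipe B: V = Q/A = 0.0282/0.004465 = 6.316 m/s; Re = 3.501e+04; ε/D = 0.00305; Haaland → f = 0.02939; ΔP_B = f(L/D)(ρV²/2) = 2.261e+05 Pa.
ΔP_A/ΔP_B = 4.861e+05/2.261e+05 = 2.15.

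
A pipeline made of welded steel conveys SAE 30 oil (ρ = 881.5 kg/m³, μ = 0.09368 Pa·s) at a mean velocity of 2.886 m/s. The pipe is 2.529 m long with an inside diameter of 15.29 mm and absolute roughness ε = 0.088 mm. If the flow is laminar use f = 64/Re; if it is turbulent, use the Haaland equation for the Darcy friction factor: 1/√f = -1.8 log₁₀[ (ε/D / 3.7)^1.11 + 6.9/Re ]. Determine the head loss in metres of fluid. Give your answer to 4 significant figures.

h_f ≈ 10.82 m

Reynolds number Re = ρVD/μ = 881.5 · 2.886 · 0.01529 / 0.0937 = 415.2.
Re < 2300 → laminar flow, so f = 64/Re = 64/415.2 = 0.1541 (the turbulent correlation is not needed).
Darcy-Weisbach: ΔP = f(L/D)(ρV²/2) = 0.1541·(2.529/0.01529)·(881.5·2.886²/2) = 0.1541·165.4·3671 = 9.359e+04 Pa.
Head loss h_f = ΔP/(ρg) = 9.359e+04/(881.5·9.81) = 10.82 m.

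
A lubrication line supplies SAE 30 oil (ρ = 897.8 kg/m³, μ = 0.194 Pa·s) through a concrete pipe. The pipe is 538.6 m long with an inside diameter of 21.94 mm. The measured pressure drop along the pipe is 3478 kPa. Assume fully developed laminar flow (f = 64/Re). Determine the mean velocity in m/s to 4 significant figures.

For laminar flow, f = 64/Re with Re = ρVD/μ, so Darcy-Weisbach reduces to ΔP = 32μLV/D². Solving for V: V = ΔP·D²/(32μL) = 3.478e+06·(0.02194)²/(32·0.194·538.6) = 0.5007 m/s.
Check: Re = ρVD/μ = 897.8·0.5007·0.02194/0.194 = 50.84 < 2300, so the laminar assumption holds.

V ≈ 0.5007 m/s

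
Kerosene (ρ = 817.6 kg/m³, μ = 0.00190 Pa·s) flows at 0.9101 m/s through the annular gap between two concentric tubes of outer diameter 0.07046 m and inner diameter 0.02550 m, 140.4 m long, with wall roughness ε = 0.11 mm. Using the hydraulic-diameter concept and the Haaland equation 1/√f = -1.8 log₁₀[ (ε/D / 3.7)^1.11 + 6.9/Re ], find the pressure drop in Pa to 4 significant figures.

Hydraulic diameter D_h = 4A/P = D_o - D_i = 0.07046 - 0.0255 = 0.04496 m.
Re = ρVD_h/μ = 817.6·0.9101·0.04496/0.0019 = 1.761e+04.
ε/D_h = 0.00011/0.04496 = 0.00245; Haaland gives 1/√f = -1.8 log₁₀[0.000296+0.000392] = 5.693, so f = 0.03085.
ΔP = f(L/D_h)(ρV²/2) = 0.03085·140.4/0.04496·338.6 = 3.262e+04 Pa.

ΔP ≈ 32620 Pa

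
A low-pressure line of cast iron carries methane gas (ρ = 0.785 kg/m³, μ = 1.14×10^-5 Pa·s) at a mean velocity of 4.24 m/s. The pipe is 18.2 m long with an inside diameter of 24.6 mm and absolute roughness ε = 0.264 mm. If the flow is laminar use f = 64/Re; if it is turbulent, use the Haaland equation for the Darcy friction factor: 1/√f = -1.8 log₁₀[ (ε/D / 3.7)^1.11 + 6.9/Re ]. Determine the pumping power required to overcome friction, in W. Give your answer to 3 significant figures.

P ≈ 0.479 W

Reynolds number Re = ρVD/μ = 0.785 · 4.24 · 0.0246 / 1.14e-05 = 7182.
Re > 4000 → turbulent. Relative roughness ε/D = 0.000264/0.0246 = 0.0107. Haaland: 1/√f = -1.8 log₁₀[(0.0107/3.7)^1.11 + 6.9/7182] = -1.8 log₁₀[0.00153 + 0.000961] = 4.688, so f = 0.0455.
Darcy-Weisbach: ΔP = f(L/D)(ρV²/2) = 0.0455·(18.2/0.0246)·(0.785·4.24²/2) = 0.0455·739.8·7.056 = 237.5 Pa.
Q = V·A = 4.24·0.0004753 = 0.002015 m³/s.
Pumping power P = QΔP = 0.002015·237.5 = 0.4787 W = 0.479 W.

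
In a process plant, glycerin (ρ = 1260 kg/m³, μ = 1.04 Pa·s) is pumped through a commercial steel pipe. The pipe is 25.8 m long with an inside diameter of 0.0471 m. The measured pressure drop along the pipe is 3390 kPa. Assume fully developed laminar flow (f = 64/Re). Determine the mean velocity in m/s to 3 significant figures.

For laminar flow, f = 64/Re with Re = ρVD/μ, so Darcy-Weisbach reduces to ΔP = 32μLV/D². Solving for V: V = ΔP·D²/(32μL) = 3.39e+06·(0.0471)²/(32·1.04·25.8) = 8.759 m/s.
Check: Re = ρVD/μ = 1260·8.759·0.0471/1.04 = 499.8 < 2300, so the laminar assumption holds.

V ≈ 8.76 m/s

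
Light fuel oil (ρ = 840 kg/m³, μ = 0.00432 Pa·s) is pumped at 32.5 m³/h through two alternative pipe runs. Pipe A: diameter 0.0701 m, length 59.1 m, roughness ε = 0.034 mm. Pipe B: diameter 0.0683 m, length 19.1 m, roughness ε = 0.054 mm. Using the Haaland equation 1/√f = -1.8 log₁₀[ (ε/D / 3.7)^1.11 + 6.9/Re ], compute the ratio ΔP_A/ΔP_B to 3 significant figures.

ΔP_A/ΔP_B ≈ 2.65

Pipe A: V = Q/A = 0.009028/0.003859 = 2.339 m/s; Re = 3.188e+04; ε/D = 0.000485; Haaland → f = 0.02414; ΔP_A = f(L/D)(ρV²/2) = 4.676e+04 Pa.
Pipe B: V = Q/A = 0.009028/0.003664 = 2.464 m/s; Re = 3.272e+04; ε/D = 0.000791; Haaland → f = 0.02477; ΔP_B = f(L/D)(ρV²/2) = 1.766e+04 Pa.
ΔP_A/ΔP_B = 4.676e+04/1.766e+04 = 2.65.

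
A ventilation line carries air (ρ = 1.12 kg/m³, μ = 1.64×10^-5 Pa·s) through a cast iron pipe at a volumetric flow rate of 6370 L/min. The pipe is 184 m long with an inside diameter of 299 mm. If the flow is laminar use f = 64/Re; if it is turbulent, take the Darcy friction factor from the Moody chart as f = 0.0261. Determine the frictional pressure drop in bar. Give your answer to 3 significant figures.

ΔP ≈ 2.06×10^-4 bar

Q = 6370 L/min = 6370/60000 = 0.1062 m³/s.
Cross-sectional area A = πD²/4 = π(0.299)²/4 = 0.07022 m²; mean velocity V = Q/A = 0.1062/0.07022 = 1.512 m/s.
Reynolds number Re = ρVD/μ = 1.12 · 1.512 · 0.299 / 1.64e-05 = 3.087e+04.
Re > 4000 → turbulent; use the Moody-chart value f = 0.0261.
Darcy-Weisbach: ΔP = f(L/D)(ρV²/2) = 0.0261·(184/0.299)·(1.12·1.512²/2) = 0.0261·615.4·1.28 = 20.56 Pa.
ΔP = 20.56 Pa = 2.06×10^-4 bar.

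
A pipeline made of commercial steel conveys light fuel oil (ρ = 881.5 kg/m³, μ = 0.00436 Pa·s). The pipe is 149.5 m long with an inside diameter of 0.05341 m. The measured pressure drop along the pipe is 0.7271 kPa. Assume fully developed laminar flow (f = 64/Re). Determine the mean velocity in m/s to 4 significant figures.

V ≈ 0.09944 m/s

For laminar flow, f = 64/Re with Re = ρVD/μ, so Darcy-Weisbach reduces to ΔP = 32μLV/D². Solving for V: V = ΔP·D²/(32μL) = 727.1·(0.05341)²/(32·0.00436·149.5) = 0.09944 m/s.
Check: Re = ρVD/μ = 881.5·0.09944·0.05341/0.00436 = 1074 < 2300, so the laminar assumption holds.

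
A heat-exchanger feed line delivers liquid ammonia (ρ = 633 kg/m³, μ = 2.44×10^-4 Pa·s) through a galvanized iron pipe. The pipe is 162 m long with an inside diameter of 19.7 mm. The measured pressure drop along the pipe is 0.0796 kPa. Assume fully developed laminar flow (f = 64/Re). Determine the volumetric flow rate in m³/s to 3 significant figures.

Q ≈ 7.44×10^-6 m³/s

For laminar flow, f = 64/Re with Re = ρVD/μ, so Darcy-Weisbach reduces to ΔP = 32μLV/D². Solving for V: V = ΔP·D²/(32μL) = 79.6·(0.0197)²/(32·0.000244·162) = 0.02442 m/s.
Check: Re = ρVD/μ = 633·0.02442·0.0197/0.000244 = 1248 < 2300, so the laminar assumption holds.
Q = V·A = 0.02442·(π/4·0.0197²) = 7.444e-06 m³/s = 7.44×10^-6 m³/s.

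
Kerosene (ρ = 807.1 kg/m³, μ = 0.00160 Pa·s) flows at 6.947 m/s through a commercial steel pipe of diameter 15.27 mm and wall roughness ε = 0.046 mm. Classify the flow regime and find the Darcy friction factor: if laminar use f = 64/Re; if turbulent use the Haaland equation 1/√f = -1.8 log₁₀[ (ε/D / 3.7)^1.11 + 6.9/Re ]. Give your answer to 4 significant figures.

Re = ρVD/μ = 807.1·6.947·0.01527/0.0016 = 5.351e+04.
Re > 4000 → turbulent. ε/D = 4.6e-05/0.01527 = 0.00301; Haaland: 1/√f = -1.8 log₁₀[0.000372 + 0.000129] = 5.94, so f = 0.02834.

f ≈ 0.02834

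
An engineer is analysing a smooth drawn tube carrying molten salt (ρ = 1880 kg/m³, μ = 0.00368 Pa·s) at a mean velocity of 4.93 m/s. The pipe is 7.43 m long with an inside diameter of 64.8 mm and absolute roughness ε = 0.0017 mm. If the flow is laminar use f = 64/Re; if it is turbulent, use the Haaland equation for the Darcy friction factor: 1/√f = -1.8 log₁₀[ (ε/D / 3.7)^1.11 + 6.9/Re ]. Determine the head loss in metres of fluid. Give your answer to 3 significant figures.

h_f ≈ 2.31 m

Reynolds number Re = ρVD/μ = 1880 · 4.93 · 0.0648 / 0.00368 = 1.632e+05.
Re > 4000 → turbulent. Relative roughness ε/D = 1.7e-06/0.0648 = 2.62e-05. Haaland: 1/√f = -1.8 log₁₀[(2.62e-05/3.7)^1.11 + 6.9/1.632e+05] = -1.8 log₁₀[1.92e-06 + 4.23e-05] = 7.838, so f = 0.01628.
Darcy-Weisbach: ΔP = f(L/D)(ρV²/2) = 0.01628·(7.43/0.0648)·(1880·4.93²/2) = 0.01628·114.7·2.285e+04 = 4.264e+04 Pa.
Head loss h_f = ΔP/(ρg) = 4.264e+04/(1880·9.81) = 2.31 m.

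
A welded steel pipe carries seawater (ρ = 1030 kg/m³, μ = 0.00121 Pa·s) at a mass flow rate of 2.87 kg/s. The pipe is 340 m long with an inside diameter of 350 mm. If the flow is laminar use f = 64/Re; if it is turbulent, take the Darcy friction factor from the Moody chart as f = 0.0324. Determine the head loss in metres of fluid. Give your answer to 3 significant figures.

h_f ≈ 0.00135 m

A = πD²/4 = π(0.35)²/4 = 0.09621 m²; mean velocity V = ṁ/(ρA) = 2.87/(1030 · 0.09621) = 0.02896 m/s.
Reynolds number Re = ρVD/μ = 1030 · 0.02896 · 0.35 / 0.00121 = 8629.
Re > 4000 → turbulent; use the Moody-chart value f = 0.0324.
Darcy-Weisbach: ΔP = f(L/D)(ρV²/2) = 0.0324·(340/0.35)·(1030·0.02896²/2) = 0.0324·971.4·0.432 = 13.6 Pa.
Head loss h_f = ΔP/(ρg) = 13.6/(1030·9.81) = 0.00135 m.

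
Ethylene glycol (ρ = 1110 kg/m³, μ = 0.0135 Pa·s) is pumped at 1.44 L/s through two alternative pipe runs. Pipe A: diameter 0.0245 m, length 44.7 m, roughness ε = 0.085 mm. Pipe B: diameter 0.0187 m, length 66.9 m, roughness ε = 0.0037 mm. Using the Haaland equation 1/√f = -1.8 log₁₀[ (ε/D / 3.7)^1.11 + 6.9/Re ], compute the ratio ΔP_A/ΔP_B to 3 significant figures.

Pipe A: V = Q/A = 0.00144/0.0004714 = 3.055 m/s; Re = 6153; ε/D = 0.00347; Haaland → f = 0.03915; ΔP_A = f(L/D)(ρV²/2) = 3.699e+05 Pa.
Pipe B: V = Q/A = 0.00144/0.0002746 = 5.243 m/s; Re = 8062; ε/D = 0.000198; Haaland → f = 0.03299; ΔP_B = f(L/D)(ρV²/2) = 1.801e+06 Pa.
ΔP_A/ΔP_B = 3.699e+05/1.801e+06 = 0.205.

ΔP_A/ΔP_B ≈ 0.205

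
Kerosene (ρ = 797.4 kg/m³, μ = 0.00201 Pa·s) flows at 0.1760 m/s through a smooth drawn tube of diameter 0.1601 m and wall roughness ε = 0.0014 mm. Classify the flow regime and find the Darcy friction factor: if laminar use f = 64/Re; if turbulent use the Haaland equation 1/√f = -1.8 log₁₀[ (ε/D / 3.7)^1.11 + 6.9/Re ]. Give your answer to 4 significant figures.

f ≈ 0.02997

Re = ρVD/μ = 797.4·0.176·0.1601/0.00201 = 1.118e+04.
Re > 4000 → turbulent. ε/D = 1.4e-06/0.1601 = 8.74e-06; Haaland: 1/√f = -1.8 log₁₀[5.68e-07 + 0.000617] = 5.776, so f = 0.02997.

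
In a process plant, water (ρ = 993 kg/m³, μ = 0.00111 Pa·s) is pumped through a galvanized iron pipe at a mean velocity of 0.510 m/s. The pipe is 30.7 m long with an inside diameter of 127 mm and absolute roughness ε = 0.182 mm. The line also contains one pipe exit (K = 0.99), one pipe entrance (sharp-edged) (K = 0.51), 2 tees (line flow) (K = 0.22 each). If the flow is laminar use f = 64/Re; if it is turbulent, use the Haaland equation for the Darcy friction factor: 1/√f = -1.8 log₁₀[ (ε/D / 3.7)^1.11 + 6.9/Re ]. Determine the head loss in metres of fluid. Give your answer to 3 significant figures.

h_f ≈ 0.104 m

Reynolds number Re = ρVD/μ = 993 · 0.51 · 0.127 / 0.00111 = 5.794e+04.
Re > 4000 → turbulent. Relative roughness ε/D = 0.000182/0.127 = 0.00143. Haaland: 1/√f = -1.8 log₁₀[(0.00143/3.7)^1.11 + 6.9/5.794e+04] = -1.8 log₁₀[0.000163 + 0.000119] = 6.389, so f = 0.0245.
Total minor-loss coefficient ΣK = 1·0.99 + 1·0.51 + 2·0.22 = 1.94.
ΔP = [f·L/D + ΣK]·(ρV²/2) = [0.0245·30.7/0.127 + 1.94]·(993·0.51²/2) = [5.923 + 1.94]·129.1 = 1015 Pa.
Head loss h_f = ΔP/(ρg) = 1015/(993·9.81) = 0.104 m.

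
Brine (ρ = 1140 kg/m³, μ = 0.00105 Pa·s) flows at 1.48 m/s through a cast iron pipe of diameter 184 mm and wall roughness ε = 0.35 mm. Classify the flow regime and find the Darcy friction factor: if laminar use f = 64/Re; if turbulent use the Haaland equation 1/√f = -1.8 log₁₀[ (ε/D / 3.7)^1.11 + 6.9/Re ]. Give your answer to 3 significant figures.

Re = ρVD/μ = 1140·1.48·0.184/0.00105 = 2.957e+05.
Re > 4000 → turbulent. ε/D = 0.00035/0.184 = 0.0019; Haaland: 1/√f = -1.8 log₁₀[0.000223 + 2.33e-05] = 6.494, so f = 0.02371.

f ≈ 0.0237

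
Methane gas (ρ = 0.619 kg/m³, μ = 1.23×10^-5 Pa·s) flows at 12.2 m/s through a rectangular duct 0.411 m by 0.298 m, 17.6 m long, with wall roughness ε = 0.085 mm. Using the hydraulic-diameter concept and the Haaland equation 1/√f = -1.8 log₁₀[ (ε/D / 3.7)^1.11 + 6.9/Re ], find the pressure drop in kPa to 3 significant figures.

ΔP ≈ 0.0400 kPa

Hydraulic diameter D_h = 4A/P = 4·(0.411·0.298)/(2·(0.411+0.298)) = 0.4899/1.418 = 0.3455 m.
Re = ρVD_h/μ = 0.619·12.2·0.3455/1.23e-05 = 2.121e+05.
ε/D_h = 8.5e-05/0.3455 = 0.000246; Haaland gives 1/√f = -1.8 log₁₀[2.31e-05+3.25e-05] = 7.659, so f = 0.01705.
ΔP = f(L/D_h)(ρV²/2) = 0.01705·17.6/0.3455·46.07 = 40.01 Pa.
ΔP = 0.0400 kPa.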